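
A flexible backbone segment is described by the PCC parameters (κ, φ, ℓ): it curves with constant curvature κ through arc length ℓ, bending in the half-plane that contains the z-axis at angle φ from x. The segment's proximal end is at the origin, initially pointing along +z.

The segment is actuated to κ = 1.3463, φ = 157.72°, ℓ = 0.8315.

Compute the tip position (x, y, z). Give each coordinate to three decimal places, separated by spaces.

-0.388 0.159 0.668

θ = κ·ℓ = 1.3463 × 0.8315 = 1.11945 rad
ρ = (1 − cos θ)/κ = (1 − 0.43618)/1.3463 = 0.41879
z = sin θ / κ = 0.89986/1.3463 = 0.66839
x = ρ cos φ = 0.41879 × cos(157.72°) = -0.38753
y = ρ sin φ = 0.41879 × sin(157.72°) = 0.15878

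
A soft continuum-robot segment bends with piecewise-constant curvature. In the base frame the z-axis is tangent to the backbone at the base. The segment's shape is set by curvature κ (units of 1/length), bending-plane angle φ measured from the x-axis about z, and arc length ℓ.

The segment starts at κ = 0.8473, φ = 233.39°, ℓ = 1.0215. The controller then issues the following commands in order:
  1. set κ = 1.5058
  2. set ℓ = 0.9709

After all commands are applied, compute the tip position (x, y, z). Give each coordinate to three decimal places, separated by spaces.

-0.353 -0.475 0.660

initial: κ=0.8473, φ=233.39°, ℓ=1.0215
cmd 1: set κ=1.5058 → (κ,φ,ℓ)=(1.5058,233.39°,1.0215) → tip=(-0.3831,-0.5157,0.6637)
cmd 2: set ℓ=0.9709 → (κ,φ,ℓ)=(1.5058,233.39°,0.9709) → tip=(-0.3530,-0.4752,0.6602)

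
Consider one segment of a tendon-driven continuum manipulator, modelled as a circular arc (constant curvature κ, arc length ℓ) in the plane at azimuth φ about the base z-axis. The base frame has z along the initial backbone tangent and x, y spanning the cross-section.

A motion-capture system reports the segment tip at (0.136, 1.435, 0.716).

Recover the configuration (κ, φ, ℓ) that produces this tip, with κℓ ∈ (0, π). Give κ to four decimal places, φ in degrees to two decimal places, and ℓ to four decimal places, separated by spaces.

1.1129 84.59 1.9944

ρ = √(x²+y²) = √(0.136² + 1.435²) = 1.44143
φ = atan2(y, x) mod 360° = atan2(1.435, 0.136) = 84.5860°
|p|² = ρ² + z² = 1.44143² + 0.716² = 2.59038
κ = 2ρ / |p|² = 2×1.44143 / 2.59038 = 1.11291
θ = 2·atan2(ρ, z) = 2·atan2(1.44143, 0.716) = 2.21954 rad
ℓ = θ/κ = 2.21954/1.11291 = 1.99435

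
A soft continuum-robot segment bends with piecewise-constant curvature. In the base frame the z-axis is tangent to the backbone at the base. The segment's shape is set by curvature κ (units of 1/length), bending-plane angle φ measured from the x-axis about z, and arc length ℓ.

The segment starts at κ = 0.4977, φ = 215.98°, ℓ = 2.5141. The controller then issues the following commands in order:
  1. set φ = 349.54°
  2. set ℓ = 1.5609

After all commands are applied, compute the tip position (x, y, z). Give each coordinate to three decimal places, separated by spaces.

initial: κ=0.4977, φ=215.98°, ℓ=2.5141
cmd 1: set φ=349.54° → (κ,φ,ℓ)=(0.4977,349.54°,2.5141) → tip=(1.3552,-0.2502,1.9075)
cmd 2: set ℓ=1.5609 → (κ,φ,ℓ)=(0.4977,349.54°,1.5609) → tip=(0.5668,-0.1046,1.4086)

0.567 -0.105 1.409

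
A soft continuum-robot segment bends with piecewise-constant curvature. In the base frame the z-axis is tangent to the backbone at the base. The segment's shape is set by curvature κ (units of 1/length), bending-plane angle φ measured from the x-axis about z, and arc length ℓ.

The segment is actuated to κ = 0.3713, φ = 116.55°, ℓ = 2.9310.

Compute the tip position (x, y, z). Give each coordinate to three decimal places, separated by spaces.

θ = κ·ℓ = 0.3713 × 2.9310 = 1.08828 rad
ρ = (1 − cos θ)/κ = (1 − 0.46401)/0.3713 = 1.44355
z = sin θ / κ = 0.88583/0.3713 = 2.38575
x = ρ cos φ = 1.44355 × cos(116.55°) = -0.64524
y = ρ sin φ = 1.44355 × sin(116.55°) = 1.29132

-0.645 1.291 2.386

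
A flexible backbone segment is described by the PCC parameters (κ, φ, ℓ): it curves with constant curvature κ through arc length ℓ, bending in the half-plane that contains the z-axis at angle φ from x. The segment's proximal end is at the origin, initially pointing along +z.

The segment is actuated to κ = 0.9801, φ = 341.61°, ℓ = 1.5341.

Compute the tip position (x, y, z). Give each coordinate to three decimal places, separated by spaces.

θ = κ·ℓ = 0.9801 × 1.5341 = 1.50357 rad
ρ = (1 − cos θ)/κ = (1 − 0.06717)/0.9801 = 0.95177
z = sin θ / κ = 0.99774/0.9801 = 1.01800
x = ρ cos φ = 0.95177 × cos(341.61°) = 0.90316
y = ρ sin φ = 0.95177 × sin(341.61°) = -0.30027

0.903 -0.300 1.018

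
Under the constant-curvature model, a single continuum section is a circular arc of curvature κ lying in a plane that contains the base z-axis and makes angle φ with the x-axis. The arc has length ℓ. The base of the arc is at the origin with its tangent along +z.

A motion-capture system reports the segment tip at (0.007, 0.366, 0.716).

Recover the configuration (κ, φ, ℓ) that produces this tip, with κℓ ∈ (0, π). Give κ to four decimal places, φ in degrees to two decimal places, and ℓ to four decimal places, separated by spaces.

ρ = √(x²+y²) = √(0.007² + 0.366²) = 0.36607
φ = atan2(y, x) mod 360° = atan2(0.366, 0.007) = 88.9043°
|p|² = ρ² + z² = 0.36607² + 0.716² = 0.64666
κ = 2ρ / |p|² = 2×0.36607 / 0.64666 = 1.13218
θ = 2·atan2(ρ, z) = 2·atan2(0.36607, 0.716) = 0.94524 rad
ℓ = θ/κ = 0.94524/1.13218 = 0.83489

1.1322 88.90 0.8349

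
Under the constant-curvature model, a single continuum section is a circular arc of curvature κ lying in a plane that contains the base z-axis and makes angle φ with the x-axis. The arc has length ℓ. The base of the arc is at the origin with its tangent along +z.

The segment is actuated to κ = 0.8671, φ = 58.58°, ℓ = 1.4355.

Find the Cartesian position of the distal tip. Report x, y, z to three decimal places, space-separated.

0.409 0.669 1.093

θ = κ·ℓ = 0.8671 × 1.4355 = 1.24472 rad
ρ = (1 − cos θ)/κ = (1 − 0.32033)/0.8671 = 0.78385
z = sin θ / κ = 0.94731/0.8671 = 1.09250
x = ρ cos φ = 0.78385 × cos(58.58°) = 0.40863
y = ρ sin φ = 0.78385 × sin(58.58°) = 0.66891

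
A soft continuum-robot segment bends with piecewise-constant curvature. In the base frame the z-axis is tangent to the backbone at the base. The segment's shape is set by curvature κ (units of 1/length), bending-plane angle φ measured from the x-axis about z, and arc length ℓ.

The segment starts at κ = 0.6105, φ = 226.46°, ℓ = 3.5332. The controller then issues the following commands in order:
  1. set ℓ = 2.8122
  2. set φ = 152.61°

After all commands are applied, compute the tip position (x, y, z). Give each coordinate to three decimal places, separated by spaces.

-1.666 0.863 1.621

initial: κ=0.6105, φ=226.46°, ℓ=3.5332
cmd 1: set ℓ=2.8122 → (κ,φ,ℓ)=(0.6105,226.46°,2.8122) → tip=(-1.2926,-1.3602,1.6206)
cmd 2: set φ=152.61° → (κ,φ,ℓ)=(0.6105,152.61°,2.8122) → tip=(-1.6660,0.8632,1.6206)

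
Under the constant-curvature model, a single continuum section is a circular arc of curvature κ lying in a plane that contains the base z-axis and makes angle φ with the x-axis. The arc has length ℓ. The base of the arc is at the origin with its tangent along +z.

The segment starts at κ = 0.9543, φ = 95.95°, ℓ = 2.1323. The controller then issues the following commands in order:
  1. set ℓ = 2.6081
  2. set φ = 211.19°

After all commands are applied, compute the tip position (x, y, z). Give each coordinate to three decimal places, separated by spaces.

initial: κ=0.9543, φ=95.95°, ℓ=2.1323
cmd 1: set ℓ=2.6081 → (κ,φ,ℓ)=(0.9543,95.95°,2.6081) → tip=(-0.1949,1.8703,0.6364)
cmd 2: set φ=211.19° → (κ,φ,ℓ)=(0.9543,211.19°,2.6081) → tip=(-1.6086,-0.9738,0.6364)

-1.609 -0.974 0.636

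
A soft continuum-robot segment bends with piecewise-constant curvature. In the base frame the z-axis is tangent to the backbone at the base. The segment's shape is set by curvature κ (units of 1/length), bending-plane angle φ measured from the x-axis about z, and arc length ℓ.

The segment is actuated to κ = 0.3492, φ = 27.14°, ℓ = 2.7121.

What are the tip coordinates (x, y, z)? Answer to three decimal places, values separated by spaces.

θ = κ·ℓ = 0.3492 × 2.7121 = 0.94707 rad
ρ = (1 − cos θ)/κ = (1 − 0.58407)/0.3492 = 1.19110
z = sin θ / κ = 0.81170/0.3492 = 2.32447
x = ρ cos φ = 1.19110 × cos(27.14°) = 1.05995
y = ρ sin φ = 1.19110 × sin(27.14°) = 0.54334

1.060 0.543 2.324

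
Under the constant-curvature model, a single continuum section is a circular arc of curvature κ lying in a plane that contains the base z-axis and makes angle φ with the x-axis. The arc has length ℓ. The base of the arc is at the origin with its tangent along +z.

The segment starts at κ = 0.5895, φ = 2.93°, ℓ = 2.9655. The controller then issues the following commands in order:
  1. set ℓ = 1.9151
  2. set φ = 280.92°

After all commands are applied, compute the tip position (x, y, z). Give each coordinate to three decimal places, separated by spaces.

initial: κ=0.5895, φ=2.93°, ℓ=2.9655
cmd 1: set ℓ=1.9151 → (κ,φ,ℓ)=(0.5895,2.93°,1.9151) → tip=(0.9697,0.0496,1.5334)
cmd 2: set φ=280.92° → (κ,φ,ℓ)=(0.5895,280.92°,1.9151) → tip=(0.1839,-0.9534,1.5334)

0.184 -0.953 1.533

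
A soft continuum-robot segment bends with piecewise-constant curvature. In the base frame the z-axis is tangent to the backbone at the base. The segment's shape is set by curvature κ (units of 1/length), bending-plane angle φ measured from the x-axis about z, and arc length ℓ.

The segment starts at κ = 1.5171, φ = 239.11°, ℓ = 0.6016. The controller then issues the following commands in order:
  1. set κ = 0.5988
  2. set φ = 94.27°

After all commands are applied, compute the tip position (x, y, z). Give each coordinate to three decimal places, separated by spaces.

-0.008 0.107 0.589

initial: κ=1.5171, φ=239.11°, ℓ=0.6016
cmd 1: set κ=0.5988 → (κ,φ,ℓ)=(0.5988,239.11°,0.6016) → tip=(-0.0550,-0.0920,0.5887)
cmd 2: set φ=94.27° → (κ,φ,ℓ)=(0.5988,94.27°,0.6016) → tip=(-0.0080,0.1069,0.5887)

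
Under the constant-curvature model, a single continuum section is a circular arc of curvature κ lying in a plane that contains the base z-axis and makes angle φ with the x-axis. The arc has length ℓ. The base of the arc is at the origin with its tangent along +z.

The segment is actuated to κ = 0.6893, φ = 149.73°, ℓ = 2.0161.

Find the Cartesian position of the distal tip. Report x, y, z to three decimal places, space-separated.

θ = κ·ℓ = 0.6893 × 2.0161 = 1.38970 rad
ρ = (1 − cos θ)/κ = (1 − 0.18011)/0.6893 = 1.18945
z = sin θ / κ = 0.98365/0.6893 = 1.42702
x = ρ cos φ = 1.18945 × cos(149.73°) = -1.02728
y = ρ sin φ = 1.18945 × sin(149.73°) = 0.59957

-1.027 0.600 1.427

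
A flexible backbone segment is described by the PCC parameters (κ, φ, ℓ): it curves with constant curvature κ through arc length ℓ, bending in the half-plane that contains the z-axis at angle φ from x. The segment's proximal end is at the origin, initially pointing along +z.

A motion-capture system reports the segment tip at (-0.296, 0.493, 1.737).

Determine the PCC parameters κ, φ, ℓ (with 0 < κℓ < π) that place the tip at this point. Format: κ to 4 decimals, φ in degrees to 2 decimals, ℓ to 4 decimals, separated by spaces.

ρ = √(x²+y²) = √(-0.296² + 0.493²) = 0.57503
φ = atan2(y, x) mod 360° = atan2(0.493, -0.296) = 120.9808°
|p|² = ρ² + z² = 0.57503² + 1.737² = 3.34783
κ = 2ρ / |p|² = 2×0.57503 / 3.34783 = 0.34353
θ = 2·atan2(ρ, z) = 2·atan2(0.57503, 1.737) = 0.63939 rad
ℓ = θ/κ = 0.63939/0.34353 = 1.86125

0.3435 120.98 1.8613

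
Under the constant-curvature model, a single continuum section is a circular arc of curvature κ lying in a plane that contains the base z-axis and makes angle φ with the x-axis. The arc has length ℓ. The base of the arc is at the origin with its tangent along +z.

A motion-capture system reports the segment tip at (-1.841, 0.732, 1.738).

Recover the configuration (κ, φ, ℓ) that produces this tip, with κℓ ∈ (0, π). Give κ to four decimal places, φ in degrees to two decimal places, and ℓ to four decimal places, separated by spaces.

ρ = √(x²+y²) = √(-1.841² + 0.732²) = 1.98119
φ = atan2(y, x) mod 360° = atan2(0.732, -1.841) = 158.3167°
|p|² = ρ² + z² = 1.98119² + 1.738² = 6.94575
κ = 2ρ / |p|² = 2×1.98119 / 6.94575 = 0.57047
θ = 2·atan2(ρ, z) = 2·atan2(1.98119, 1.738) = 1.70139 rad
ℓ = θ/κ = 1.70139/0.57047 = 2.98240

0.5705 158.32 2.9824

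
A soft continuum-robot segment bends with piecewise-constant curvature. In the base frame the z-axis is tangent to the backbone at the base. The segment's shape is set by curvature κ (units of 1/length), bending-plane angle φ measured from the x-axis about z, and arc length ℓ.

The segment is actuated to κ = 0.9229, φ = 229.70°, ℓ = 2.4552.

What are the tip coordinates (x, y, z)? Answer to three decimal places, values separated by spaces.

-1.150 -1.356 0.832

θ = κ·ℓ = 0.9229 × 2.4552 = 2.26590 rad
ρ = (1 − cos θ)/κ = (1 − -0.64047)/0.9229 = 1.77751
z = sin θ / κ = 0.76798/0.9229 = 0.83214
x = ρ cos φ = 1.77751 × cos(229.70°) = -1.14968
y = ρ sin φ = 1.77751 × sin(229.70°) = -1.35565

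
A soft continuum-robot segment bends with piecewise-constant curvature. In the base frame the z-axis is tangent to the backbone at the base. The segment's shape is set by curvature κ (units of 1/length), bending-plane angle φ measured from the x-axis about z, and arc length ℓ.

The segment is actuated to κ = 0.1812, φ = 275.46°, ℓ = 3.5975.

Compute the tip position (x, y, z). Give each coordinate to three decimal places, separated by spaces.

θ = κ·ℓ = 0.1812 × 3.5975 = 0.65187 rad
ρ = (1 − cos θ)/κ = (1 − 0.79495)/0.1812 = 1.13161
z = sin θ / κ = 0.60667/0.1812 = 3.34808
x = ρ cos φ = 1.13161 × cos(275.46°) = 0.10767
y = ρ sin φ = 1.13161 × sin(275.46°) = -1.12647

0.108 -1.126 3.348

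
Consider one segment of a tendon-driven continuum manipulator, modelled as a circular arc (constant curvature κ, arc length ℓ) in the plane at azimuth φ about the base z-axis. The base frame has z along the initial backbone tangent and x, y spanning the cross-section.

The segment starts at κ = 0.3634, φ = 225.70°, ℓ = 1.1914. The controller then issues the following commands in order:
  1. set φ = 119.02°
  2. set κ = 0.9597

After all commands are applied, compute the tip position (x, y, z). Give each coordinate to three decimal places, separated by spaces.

initial: κ=0.3634, φ=225.70°, ℓ=1.1914
cmd 1: set φ=119.02° → (κ,φ,ℓ)=(0.3634,119.02°,1.1914) → tip=(-0.1232,0.2220,1.1545)
cmd 2: set κ=0.9597 → (κ,φ,ℓ)=(0.9597,119.02°,1.1914) → tip=(-0.2960,0.5335,0.9483)

-0.296 0.533 0.948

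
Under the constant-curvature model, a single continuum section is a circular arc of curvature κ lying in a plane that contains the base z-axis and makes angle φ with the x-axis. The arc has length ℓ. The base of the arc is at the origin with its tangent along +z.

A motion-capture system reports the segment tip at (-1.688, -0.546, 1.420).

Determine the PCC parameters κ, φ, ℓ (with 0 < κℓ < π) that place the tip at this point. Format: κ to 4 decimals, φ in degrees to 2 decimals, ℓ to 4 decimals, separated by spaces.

0.6871 197.92 2.6074

ρ = √(x²+y²) = √(-1.688² + -0.546²) = 1.77411
φ = atan2(y, x) mod 360° = atan2(-0.546, -1.688) = 197.9243°
|p|² = ρ² + z² = 1.77411² + 1.420² = 5.16386
κ = 2ρ / |p|² = 2×1.77411 / 5.16386 = 0.68712
θ = 2·atan2(ρ, z) = 2·atan2(1.77411, 1.420) = 1.79162 rad
ℓ = θ/κ = 1.79162/0.68712 = 2.60742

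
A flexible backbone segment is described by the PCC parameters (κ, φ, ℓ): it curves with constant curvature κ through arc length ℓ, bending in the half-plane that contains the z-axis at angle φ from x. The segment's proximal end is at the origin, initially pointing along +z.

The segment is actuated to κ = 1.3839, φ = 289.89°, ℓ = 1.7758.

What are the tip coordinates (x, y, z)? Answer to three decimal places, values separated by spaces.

θ = κ·ℓ = 1.3839 × 1.7758 = 2.45753 rad
ρ = (1 − cos θ)/κ = (1 − -0.77501)/1.3839 = 1.28262
z = sin θ / κ = 0.63195/1.3839 = 0.45664
x = ρ cos φ = 1.28262 × cos(289.89°) = 0.43637
y = ρ sin φ = 1.28262 × sin(289.89°) = -1.20610

0.436 -1.206 0.457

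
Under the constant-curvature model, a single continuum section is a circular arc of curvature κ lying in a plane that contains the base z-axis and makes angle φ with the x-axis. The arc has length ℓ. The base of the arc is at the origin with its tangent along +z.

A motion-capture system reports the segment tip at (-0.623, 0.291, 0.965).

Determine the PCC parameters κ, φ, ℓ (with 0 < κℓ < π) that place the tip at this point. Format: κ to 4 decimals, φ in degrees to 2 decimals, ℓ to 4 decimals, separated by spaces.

0.9795 154.96 1.2641

ρ = √(x²+y²) = √(-0.623² + 0.291²) = 0.68761
φ = atan2(y, x) mod 360° = atan2(0.291, -0.623) = 154.9630°
|p|² = ρ² + z² = 0.68761² + 0.965² = 1.40403
κ = 2ρ / |p|² = 2×0.68761 / 1.40403 = 0.97948
θ = 2·atan2(ρ, z) = 2·atan2(0.68761, 0.965) = 1.23820 rad
ℓ = θ/κ = 1.23820/0.97948 = 1.26414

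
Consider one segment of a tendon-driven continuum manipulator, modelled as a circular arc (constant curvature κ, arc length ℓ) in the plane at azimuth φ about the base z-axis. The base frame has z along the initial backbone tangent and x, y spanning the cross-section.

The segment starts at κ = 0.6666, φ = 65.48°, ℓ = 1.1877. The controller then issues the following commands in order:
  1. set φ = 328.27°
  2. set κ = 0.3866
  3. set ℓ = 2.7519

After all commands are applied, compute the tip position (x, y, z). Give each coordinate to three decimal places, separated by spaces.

initial: κ=0.6666, φ=65.48°, ℓ=1.1877
cmd 1: set φ=328.27° → (κ,φ,ℓ)=(0.6666,328.27°,1.1877) → tip=(0.3794,-0.2346,1.0675)
cmd 2: set κ=0.3866 → (κ,φ,ℓ)=(0.3866,328.27°,1.1877) → tip=(0.2279,-0.1409,1.1464)
cmd 3: set ℓ=2.7519 → (κ,φ,ℓ)=(0.3866,328.27°,2.7519) → tip=(1.1320,-0.6999,2.2614)

1.132 -0.700 2.261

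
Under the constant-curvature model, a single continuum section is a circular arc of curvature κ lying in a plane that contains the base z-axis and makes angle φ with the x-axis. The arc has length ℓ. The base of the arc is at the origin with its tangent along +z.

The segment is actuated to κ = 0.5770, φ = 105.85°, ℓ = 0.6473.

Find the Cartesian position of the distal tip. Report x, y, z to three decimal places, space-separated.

θ = κ·ℓ = 0.5770 × 0.6473 = 0.37349 rad
ρ = (1 − cos θ)/κ = (1 − 0.93106)/0.5770 = 0.11948
z = sin θ / κ = 0.36487/0.5770 = 0.63236
x = ρ cos φ = 0.11948 × cos(105.85°) = -0.03263
y = ρ sin φ = 0.11948 × sin(105.85°) = 0.11494

-0.033 0.115 0.632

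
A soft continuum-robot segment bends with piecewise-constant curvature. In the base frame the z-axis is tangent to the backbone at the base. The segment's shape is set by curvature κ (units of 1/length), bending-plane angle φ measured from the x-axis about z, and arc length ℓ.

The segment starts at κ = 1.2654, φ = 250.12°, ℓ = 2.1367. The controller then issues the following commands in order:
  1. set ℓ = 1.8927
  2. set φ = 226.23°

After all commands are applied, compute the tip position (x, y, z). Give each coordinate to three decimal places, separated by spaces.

-0.948 -0.990 0.537

initial: κ=1.2654, φ=250.12°, ℓ=2.1367
cmd 1: set ℓ=1.8927 → (κ,φ,ℓ)=(1.2654,250.12°,1.8927) → tip=(-0.4660,-1.2887,0.5367)
cmd 2: set φ=226.23° → (κ,φ,ℓ)=(1.2654,226.23°,1.8927) → tip=(-0.9480,-0.9896,0.5367)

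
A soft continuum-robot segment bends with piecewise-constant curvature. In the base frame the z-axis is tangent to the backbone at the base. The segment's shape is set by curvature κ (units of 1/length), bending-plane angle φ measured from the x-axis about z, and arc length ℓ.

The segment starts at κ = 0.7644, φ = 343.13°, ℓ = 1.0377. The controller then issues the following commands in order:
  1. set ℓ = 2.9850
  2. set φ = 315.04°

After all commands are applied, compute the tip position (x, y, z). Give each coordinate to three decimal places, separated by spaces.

initial: κ=0.7644, φ=343.13°, ℓ=1.0377
cmd 1: set ℓ=2.9850 → (κ,φ,ℓ)=(0.7644,343.13°,2.9850) → tip=(2.0688,-0.6274,0.9913)
cmd 2: set φ=315.04° → (κ,φ,ℓ)=(0.7644,315.04°,2.9850) → tip=(1.5298,-1.5276,0.9913)

1.530 -1.528 0.991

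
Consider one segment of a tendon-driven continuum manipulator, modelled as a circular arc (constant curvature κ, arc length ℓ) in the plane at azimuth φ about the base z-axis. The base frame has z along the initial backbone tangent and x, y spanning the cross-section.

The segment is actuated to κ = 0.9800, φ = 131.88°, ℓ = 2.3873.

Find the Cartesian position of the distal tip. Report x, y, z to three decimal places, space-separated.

-1.155 1.288 0.733

θ = κ·ℓ = 0.9800 × 2.3873 = 2.33955 rad
ρ = (1 − cos θ)/κ = (1 − -0.69524)/0.9800 = 1.72984
z = sin θ / κ = 0.71877/0.9800 = 0.73344
x = ρ cos φ = 1.72984 × cos(131.88°) = -1.15479
y = ρ sin φ = 1.72984 × sin(131.88°) = 1.28794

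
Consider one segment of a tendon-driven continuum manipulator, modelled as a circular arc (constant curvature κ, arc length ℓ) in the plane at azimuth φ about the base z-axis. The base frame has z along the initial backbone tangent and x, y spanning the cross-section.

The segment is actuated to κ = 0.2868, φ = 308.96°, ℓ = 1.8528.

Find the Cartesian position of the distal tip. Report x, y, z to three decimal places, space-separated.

0.302 -0.374 1.767

θ = κ·ℓ = 0.2868 × 1.8528 = 0.53138 rad
ρ = (1 − cos θ)/κ = (1 − 0.86211)/0.2868 = 0.48080
z = sin θ / κ = 0.50673/0.2868 = 1.76683
x = ρ cos φ = 0.48080 × cos(308.96°) = 0.30232
y = ρ sin φ = 0.48080 × sin(308.96°) = -0.37386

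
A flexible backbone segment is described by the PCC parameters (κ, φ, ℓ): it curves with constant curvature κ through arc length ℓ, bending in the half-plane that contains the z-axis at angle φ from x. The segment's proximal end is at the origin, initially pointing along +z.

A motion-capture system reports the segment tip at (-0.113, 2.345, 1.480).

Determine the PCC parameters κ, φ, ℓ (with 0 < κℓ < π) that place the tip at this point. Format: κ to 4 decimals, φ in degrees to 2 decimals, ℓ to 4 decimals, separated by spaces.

ρ = √(x²+y²) = √(-0.113² + 2.345²) = 2.34772
φ = atan2(y, x) mod 360° = atan2(2.345, -0.113) = 92.7588°
|p|² = ρ² + z² = 2.34772² + 1.480² = 7.70219
κ = 2ρ / |p|² = 2×2.34772 / 7.70219 = 0.60962
θ = 2·atan2(ρ, z) = 2·atan2(2.34772, 1.480) = 2.01665 rad
ℓ = θ/κ = 2.01665/0.60962 = 3.30802

0.6096 92.76 3.3080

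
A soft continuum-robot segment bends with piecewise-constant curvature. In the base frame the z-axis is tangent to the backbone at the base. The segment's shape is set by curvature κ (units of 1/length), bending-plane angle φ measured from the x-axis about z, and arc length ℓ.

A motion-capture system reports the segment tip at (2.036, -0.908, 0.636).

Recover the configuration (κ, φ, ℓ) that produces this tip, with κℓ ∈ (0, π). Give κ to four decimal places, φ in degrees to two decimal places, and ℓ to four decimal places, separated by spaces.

ρ = √(x²+y²) = √(2.036² + -0.908²) = 2.22930
φ = atan2(y, x) mod 360° = atan2(-0.908, 2.036) = 335.9644°
|p|² = ρ² + z² = 2.22930² + 0.636² = 5.37426
κ = 2ρ / |p|² = 2×2.22930 / 5.37426 = 0.82962
θ = 2·atan2(ρ, z) = 2·atan2(2.22930, 0.636) = 2.58577 rad
ℓ = θ/κ = 2.58577/0.82962 = 3.11682

0.8296 335.96 3.1168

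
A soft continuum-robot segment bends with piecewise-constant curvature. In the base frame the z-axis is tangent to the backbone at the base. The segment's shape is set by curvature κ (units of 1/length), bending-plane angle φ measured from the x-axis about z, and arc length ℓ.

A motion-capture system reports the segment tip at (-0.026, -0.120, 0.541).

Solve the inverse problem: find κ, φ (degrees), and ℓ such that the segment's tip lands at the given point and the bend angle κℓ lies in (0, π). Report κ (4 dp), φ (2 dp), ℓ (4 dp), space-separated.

0.7979 257.77 0.5594

ρ = √(x²+y²) = √(-0.026² + -0.120²) = 0.12278
φ = atan2(y, x) mod 360° = atan2(-0.120, -0.026) = 257.7749°
|p|² = ρ² + z² = 0.12278² + 0.541² = 0.30776
κ = 2ρ / |p|² = 2×0.12278 / 0.30776 = 0.79793
θ = 2·atan2(ρ, z) = 2·atan2(0.12278, 0.541) = 0.44635 rad
ℓ = θ/κ = 0.44635/0.79793 = 0.55939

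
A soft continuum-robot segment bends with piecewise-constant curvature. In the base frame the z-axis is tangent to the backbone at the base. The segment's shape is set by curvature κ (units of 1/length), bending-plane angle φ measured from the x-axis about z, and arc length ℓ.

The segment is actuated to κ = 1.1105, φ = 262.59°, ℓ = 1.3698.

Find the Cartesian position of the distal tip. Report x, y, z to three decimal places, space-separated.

θ = κ·ℓ = 1.1105 × 1.3698 = 1.52116 rad
ρ = (1 − cos θ)/κ = (1 − 0.04961)/1.1105 = 0.85582
z = sin θ / κ = 0.99877/1.1105 = 0.89939
x = ρ cos φ = 0.85582 × cos(262.59°) = -0.11037
y = ρ sin φ = 0.85582 × sin(262.59°) = -0.84867

-0.110 -0.849 0.899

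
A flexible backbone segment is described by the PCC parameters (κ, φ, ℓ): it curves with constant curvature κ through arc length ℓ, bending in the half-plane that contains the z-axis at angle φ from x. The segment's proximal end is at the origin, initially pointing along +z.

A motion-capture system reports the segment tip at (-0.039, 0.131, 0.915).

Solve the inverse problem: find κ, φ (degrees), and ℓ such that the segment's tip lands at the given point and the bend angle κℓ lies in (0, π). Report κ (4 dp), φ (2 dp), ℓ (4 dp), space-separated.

ρ = √(x²+y²) = √(-0.039² + 0.131²) = 0.13668
φ = atan2(y, x) mod 360° = atan2(0.131, -0.039) = 106.5788°
|p|² = ρ² + z² = 0.13668² + 0.915² = 0.85591
κ = 2ρ / |p|² = 2×0.13668 / 0.85591 = 0.31939
θ = 2·atan2(ρ, z) = 2·atan2(0.13668, 0.915) = 0.29657 rad
ℓ = θ/κ = 0.29657/0.31939 = 0.92855

0.3194 106.58 0.9286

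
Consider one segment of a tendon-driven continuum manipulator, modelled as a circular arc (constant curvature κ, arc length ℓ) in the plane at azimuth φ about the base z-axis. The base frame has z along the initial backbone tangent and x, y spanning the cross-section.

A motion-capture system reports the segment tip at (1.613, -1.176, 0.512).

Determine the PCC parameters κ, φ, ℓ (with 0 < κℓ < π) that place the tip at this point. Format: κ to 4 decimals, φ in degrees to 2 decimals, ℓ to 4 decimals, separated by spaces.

ρ = √(x²+y²) = √(1.613² + -1.176²) = 1.99618
φ = atan2(y, x) mod 360° = atan2(-1.176, 1.613) = 323.9051°
|p|² = ρ² + z² = 1.99618² + 0.512² = 4.24689
κ = 2ρ / |p|² = 2×1.99618 / 4.24689 = 0.94007
θ = 2·atan2(ρ, z) = 2·atan2(1.99618, 0.512) = 2.63944 rad
ℓ = θ/κ = 2.63944/0.94007 = 2.80771

0.9401 323.91 2.8077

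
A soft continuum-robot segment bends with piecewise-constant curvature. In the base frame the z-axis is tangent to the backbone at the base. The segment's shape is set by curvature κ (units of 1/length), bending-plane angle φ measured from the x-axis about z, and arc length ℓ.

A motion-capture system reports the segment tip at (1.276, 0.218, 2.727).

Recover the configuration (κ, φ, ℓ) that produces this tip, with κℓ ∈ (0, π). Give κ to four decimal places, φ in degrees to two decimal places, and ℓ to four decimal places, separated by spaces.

ρ = √(x²+y²) = √(1.276² + 0.218²) = 1.29449
φ = atan2(y, x) mod 360° = atan2(0.218, 1.276) = 9.6952°
|p|² = ρ² + z² = 1.29449² + 2.727² = 9.11223
κ = 2ρ / |p|² = 2×1.29449 / 9.11223 = 0.28412
θ = 2·atan2(ρ, z) = 2·atan2(1.29449, 2.727) = 0.88640 rad
ℓ = θ/κ = 0.88640/0.28412 = 3.11978

0.2841 9.70 3.1198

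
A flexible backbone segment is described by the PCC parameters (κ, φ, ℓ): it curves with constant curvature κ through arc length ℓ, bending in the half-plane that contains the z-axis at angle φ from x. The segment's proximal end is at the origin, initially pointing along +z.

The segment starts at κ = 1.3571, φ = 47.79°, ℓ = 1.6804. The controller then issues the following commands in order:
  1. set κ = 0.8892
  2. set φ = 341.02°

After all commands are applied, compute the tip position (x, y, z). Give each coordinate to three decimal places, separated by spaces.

0.982 -0.338 1.121

initial: κ=1.3571, φ=47.79°, ℓ=1.6804
cmd 1: set κ=0.8892 → (κ,φ,ℓ)=(0.8892,47.79°,1.6804) → tip=(0.6978,0.7693,1.1213)
cmd 2: set φ=341.02° → (κ,φ,ℓ)=(0.8892,341.02°,1.6804) → tip=(0.9821,-0.3378,1.1213)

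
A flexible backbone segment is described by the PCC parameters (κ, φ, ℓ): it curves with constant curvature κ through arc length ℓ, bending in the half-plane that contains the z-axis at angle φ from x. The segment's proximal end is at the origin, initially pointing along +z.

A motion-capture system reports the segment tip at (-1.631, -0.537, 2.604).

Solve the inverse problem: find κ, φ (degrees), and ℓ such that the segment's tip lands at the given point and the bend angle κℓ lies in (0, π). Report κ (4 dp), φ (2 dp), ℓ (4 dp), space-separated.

ρ = √(x²+y²) = √(-1.631² + -0.537²) = 1.71713
φ = atan2(y, x) mod 360° = atan2(-0.537, -1.631) = 198.2239°
|p|² = ρ² + z² = 1.71713² + 2.604² = 9.72935
κ = 2ρ / |p|² = 2×1.71713 / 9.72935 = 0.35298
θ = 2·atan2(ρ, z) = 2·atan2(1.71713, 2.604) = 1.16594 rad
ℓ = θ/κ = 1.16594/0.35298 = 3.30313

0.3530 198.22 3.3031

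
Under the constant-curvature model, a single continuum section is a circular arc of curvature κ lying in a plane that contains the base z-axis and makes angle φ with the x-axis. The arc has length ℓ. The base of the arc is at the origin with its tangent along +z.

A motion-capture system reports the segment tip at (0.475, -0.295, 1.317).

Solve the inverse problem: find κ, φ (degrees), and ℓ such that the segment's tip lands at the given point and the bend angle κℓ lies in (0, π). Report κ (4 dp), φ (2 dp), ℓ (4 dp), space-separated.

0.5463 328.16 1.4700

ρ = √(x²+y²) = √(0.475² + -0.295²) = 0.55915
φ = atan2(y, x) mod 360° = atan2(-0.295, 0.475) = 328.1575°
|p|² = ρ² + z² = 0.55915² + 1.317² = 2.04714
κ = 2ρ / |p|² = 2×0.55915 / 2.04714 = 0.54628
θ = 2·atan2(ρ, z) = 2·atan2(0.55915, 1.317) = 0.80300 rad
ℓ = θ/κ = 0.80300/0.54628 = 1.46996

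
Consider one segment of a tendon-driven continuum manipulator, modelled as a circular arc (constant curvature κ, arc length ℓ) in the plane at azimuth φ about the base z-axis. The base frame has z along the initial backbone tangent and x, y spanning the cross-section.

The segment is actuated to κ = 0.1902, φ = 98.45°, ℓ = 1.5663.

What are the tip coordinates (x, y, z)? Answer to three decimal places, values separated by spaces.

θ = κ·ℓ = 0.1902 × 1.5663 = 0.29791 rad
ρ = (1 − cos θ)/κ = (1 − 0.95595)/0.1902 = 0.23159
z = sin θ / κ = 0.29352/0.1902 = 1.54323
x = ρ cos φ = 0.23159 × cos(98.45°) = -0.03403
y = ρ sin φ = 0.23159 × sin(98.45°) = 0.22907

-0.034 0.229 1.543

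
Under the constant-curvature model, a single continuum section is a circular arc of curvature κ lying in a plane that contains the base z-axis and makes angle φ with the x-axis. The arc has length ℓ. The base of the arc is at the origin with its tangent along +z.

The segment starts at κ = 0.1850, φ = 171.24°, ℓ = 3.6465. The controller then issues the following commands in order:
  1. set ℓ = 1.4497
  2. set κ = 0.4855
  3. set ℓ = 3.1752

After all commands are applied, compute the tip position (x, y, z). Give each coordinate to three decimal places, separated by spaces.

-1.976 0.305 2.059

initial: κ=0.1850, φ=171.24°, ℓ=3.6465
cmd 1: set ℓ=1.4497 → (κ,φ,ℓ)=(0.1850,171.24°,1.4497) → tip=(-0.1910,0.0294,1.4324)
cmd 2: set κ=0.4855 → (κ,φ,ℓ)=(0.4855,171.24°,1.4497) → tip=(-0.4837,0.0745,1.3329)
cmd 3: set ℓ=3.1752 → (κ,φ,ℓ)=(0.4855,171.24°,3.1752) → tip=(-1.9762,0.3045,2.0589)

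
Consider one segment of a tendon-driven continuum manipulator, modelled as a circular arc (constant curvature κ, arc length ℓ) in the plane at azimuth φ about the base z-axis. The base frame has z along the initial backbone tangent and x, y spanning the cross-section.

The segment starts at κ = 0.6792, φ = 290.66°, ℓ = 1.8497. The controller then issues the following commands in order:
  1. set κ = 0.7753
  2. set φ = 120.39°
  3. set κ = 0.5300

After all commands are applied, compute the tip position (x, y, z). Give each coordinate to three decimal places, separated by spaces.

initial: κ=0.6792, φ=290.66°, ℓ=1.8497
cmd 1: set κ=0.7753 → (κ,φ,ℓ)=(0.7753,290.66°,1.8497) → tip=(0.3931,-1.0424,1.2778)
cmd 2: set φ=120.39° → (κ,φ,ℓ)=(0.7753,120.39°,1.8497) → tip=(-0.5636,0.9610,1.2778)
cmd 3: set κ=0.5300 → (κ,φ,ℓ)=(0.5300,120.39°,1.8497) → tip=(-0.4231,0.7214,1.5673)

-0.423 0.721 1.567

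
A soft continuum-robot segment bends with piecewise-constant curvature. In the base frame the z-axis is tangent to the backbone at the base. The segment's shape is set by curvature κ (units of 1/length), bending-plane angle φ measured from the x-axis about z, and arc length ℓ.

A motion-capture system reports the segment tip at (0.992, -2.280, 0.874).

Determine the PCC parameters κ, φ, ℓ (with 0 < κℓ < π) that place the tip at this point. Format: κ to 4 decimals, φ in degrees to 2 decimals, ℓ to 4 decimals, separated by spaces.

0.7159 293.51 3.4440

ρ = √(x²+y²) = √(0.992² + -2.280²) = 2.48646
φ = atan2(y, x) mod 360° = atan2(-2.280, 0.992) = 293.5133°
|p|² = ρ² + z² = 2.48646² + 0.874² = 6.94634
κ = 2ρ / |p|² = 2×2.48646 / 6.94634 = 0.71590
θ = 2·atan2(ρ, z) = 2·atan2(2.48646, 0.874) = 2.46556 rad
ℓ = θ/κ = 2.46556/0.71590 = 3.44399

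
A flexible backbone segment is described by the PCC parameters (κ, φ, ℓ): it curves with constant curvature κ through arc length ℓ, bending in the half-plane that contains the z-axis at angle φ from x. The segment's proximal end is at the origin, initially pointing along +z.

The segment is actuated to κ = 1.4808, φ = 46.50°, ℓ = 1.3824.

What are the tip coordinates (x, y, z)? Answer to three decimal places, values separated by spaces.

θ = κ·ℓ = 1.4808 × 1.3824 = 2.04706 rad
ρ = (1 − cos θ)/κ = (1 − -0.45846)/1.4808 = 0.98491
z = sin θ / κ = 0.88872/1.4808 = 0.60016
x = ρ cos φ = 0.98491 × cos(46.50°) = 0.67797
y = ρ sin φ = 0.98491 × sin(46.50°) = 0.71443

0.678 0.714 0.600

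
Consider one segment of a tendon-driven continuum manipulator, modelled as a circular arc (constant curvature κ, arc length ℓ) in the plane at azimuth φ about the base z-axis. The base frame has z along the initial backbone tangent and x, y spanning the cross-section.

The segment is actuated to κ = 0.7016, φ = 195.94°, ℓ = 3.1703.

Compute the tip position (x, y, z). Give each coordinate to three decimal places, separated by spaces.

θ = κ·ℓ = 0.7016 × 3.1703 = 2.22428 rad
ρ = (1 − cos θ)/κ = (1 − -0.60796)/0.7016 = 2.29184
z = sin θ / κ = 0.79397/0.7016 = 1.13166
x = ρ cos φ = 2.29184 × cos(195.94°) = -2.20372
y = ρ sin φ = 2.29184 × sin(195.94°) = -0.62941

-2.204 -0.629 1.132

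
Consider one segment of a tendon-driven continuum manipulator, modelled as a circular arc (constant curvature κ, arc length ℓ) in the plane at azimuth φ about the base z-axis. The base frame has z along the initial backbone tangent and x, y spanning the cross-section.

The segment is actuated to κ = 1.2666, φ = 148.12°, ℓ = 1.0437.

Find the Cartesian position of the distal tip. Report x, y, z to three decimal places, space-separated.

-0.505 0.314 0.765

θ = κ·ℓ = 1.2666 × 1.0437 = 1.32195 rad
ρ = (1 − cos θ)/κ = (1 − 0.24629)/1.2666 = 0.59507
z = sin θ / κ = 0.96920/1.2666 = 0.76520
x = ρ cos φ = 0.59507 × cos(148.12°) = -0.50531
y = ρ sin φ = 0.59507 × sin(148.12°) = 0.31428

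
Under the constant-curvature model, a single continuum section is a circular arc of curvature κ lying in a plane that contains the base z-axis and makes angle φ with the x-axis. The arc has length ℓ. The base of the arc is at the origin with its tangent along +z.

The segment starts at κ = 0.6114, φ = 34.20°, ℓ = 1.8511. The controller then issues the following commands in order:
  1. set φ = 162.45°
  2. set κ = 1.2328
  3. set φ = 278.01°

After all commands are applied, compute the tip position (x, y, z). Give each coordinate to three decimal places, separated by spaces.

0.187 -1.328 0.614

initial: κ=0.6114, φ=34.20°, ℓ=1.8511
cmd 1: set φ=162.45° → (κ,φ,ℓ)=(0.6114,162.45°,1.8511) → tip=(-0.8966,0.2836,1.4805)
cmd 2: set κ=1.2328 → (κ,φ,ℓ)=(1.2328,162.45°,1.8511) → tip=(-1.2783,0.4043,0.6145)
cmd 3: set φ=278.01° → (κ,φ,ℓ)=(1.2328,278.01°,1.8511) → tip=(0.1868,-1.3276,0.6145)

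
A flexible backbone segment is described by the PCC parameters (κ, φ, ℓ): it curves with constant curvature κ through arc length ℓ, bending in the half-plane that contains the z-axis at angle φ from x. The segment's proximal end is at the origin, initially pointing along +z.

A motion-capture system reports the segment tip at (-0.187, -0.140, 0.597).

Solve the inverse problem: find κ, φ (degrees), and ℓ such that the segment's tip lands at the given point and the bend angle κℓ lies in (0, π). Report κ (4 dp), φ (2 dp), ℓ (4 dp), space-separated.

ρ = √(x²+y²) = √(-0.187² + -0.140²) = 0.23360
φ = atan2(y, x) mod 360° = atan2(-0.140, -0.187) = 216.8208°
|p|² = ρ² + z² = 0.23360² + 0.597² = 0.41098
κ = 2ρ / |p|² = 2×0.23360 / 0.41098 = 1.13680
θ = 2·atan2(ρ, z) = 2·atan2(0.23360, 0.597) = 0.74595 rad
ℓ = θ/κ = 0.74595/1.13680 = 0.65618

1.1368 216.82 0.6562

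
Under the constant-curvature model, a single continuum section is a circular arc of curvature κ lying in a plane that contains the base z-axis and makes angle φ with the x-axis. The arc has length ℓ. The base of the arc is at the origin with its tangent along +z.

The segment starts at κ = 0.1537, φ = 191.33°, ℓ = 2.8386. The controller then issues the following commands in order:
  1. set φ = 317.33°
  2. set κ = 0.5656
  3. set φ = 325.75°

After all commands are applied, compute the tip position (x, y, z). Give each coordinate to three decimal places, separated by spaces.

1.512 -1.030 1.767

initial: κ=0.1537, φ=191.33°, ℓ=2.8386
cmd 1: set φ=317.33° → (κ,φ,ℓ)=(0.1537,317.33°,2.8386) → tip=(0.4481,-0.4131,2.7494)
cmd 2: set κ=0.5656 → (κ,φ,ℓ)=(0.5656,317.33°,2.8386) → tip=(1.3451,-1.2399,1.7670)
cmd 3: set φ=325.75° → (κ,φ,ℓ)=(0.5656,325.75°,2.8386) → tip=(1.5122,-1.0296,1.7670)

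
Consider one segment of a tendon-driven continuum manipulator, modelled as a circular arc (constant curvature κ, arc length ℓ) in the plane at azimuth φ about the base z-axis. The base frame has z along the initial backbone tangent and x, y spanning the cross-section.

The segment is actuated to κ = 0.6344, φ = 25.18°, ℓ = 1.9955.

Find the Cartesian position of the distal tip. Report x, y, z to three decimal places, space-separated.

0.998 0.469 1.504

θ = κ·ℓ = 0.6344 × 1.9955 = 1.26595 rad
ρ = (1 − cos θ)/κ = (1 − 0.30015)/0.6344 = 1.10317
z = sin θ / κ = 0.95389/0.6344 = 1.50361
x = ρ cos φ = 1.10317 × cos(25.18°) = 0.99834
y = ρ sin φ = 1.10317 × sin(25.18°) = 0.46936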